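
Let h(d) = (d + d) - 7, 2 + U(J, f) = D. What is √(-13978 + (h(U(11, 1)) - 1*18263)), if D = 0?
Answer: 2*I*√8063 ≈ 179.59*I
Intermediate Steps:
U(J, f) = -2 (U(J, f) = -2 + 0 = -2)
h(d) = -7 + 2*d (h(d) = 2*d - 7 = -7 + 2*d)
√(-13978 + (h(U(11, 1)) - 1*18263)) = √(-13978 + ((-7 + 2*(-2)) - 1*18263)) = √(-13978 + ((-7 - 4) - 18263)) = √(-13978 + (-11 - 18263)) = √(-13978 - 18274) = √(-32252) = 2*I*√8063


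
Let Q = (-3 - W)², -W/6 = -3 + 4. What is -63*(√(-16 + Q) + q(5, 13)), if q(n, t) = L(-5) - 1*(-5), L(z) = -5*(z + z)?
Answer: -3465 - 63*I*√7 ≈ -3465.0 - 166.68*I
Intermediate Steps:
W = -6 (W = -6*(-3 + 4) = -6*1 = -6)
L(z) = -10*z
q(n, t) = 55 (q(n, t) = -10*(-5) - 1*(-5) = 50 + 5 = 55)
Q = 9 (Q = (-3 - 1*(-6))² = (-3 + 6)² = 3² = 9)
-63*(√(-16 + Q) + q(5, 13)) = -63*(√(-16 + 9) + 55) = -63*(√(-7) + 55) = -63*(I*√7 + 55) = -63*(55 + I*√7) = -3465 - 63*I*√7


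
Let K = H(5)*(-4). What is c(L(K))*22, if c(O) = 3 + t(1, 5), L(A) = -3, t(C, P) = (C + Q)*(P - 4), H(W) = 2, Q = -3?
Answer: 22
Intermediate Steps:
t(C, P) = (-4 + P)*(-3 + C) (t(C, P) = (C - 3)*(P - 4) = (-3 + C)*(-4 + P) = (-4 + P)*(-3 + C))
K = -8 (K = 2*(-4) = -8)
c(O) = 1 (c(O) = 3 + (12 - 4*1 - 3*5 + 1*5) = 3 + (12 - 4 - 15 + 5) = 3 - 2 = 1)
c(L(K))*22 = 1*22 = 22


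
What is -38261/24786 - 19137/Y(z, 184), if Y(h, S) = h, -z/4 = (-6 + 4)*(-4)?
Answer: 236552665/396576 ≈ 596.49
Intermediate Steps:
z = -32 (z = -4*(-6 + 4)*(-4) = -(-8)*(-4) = -4*8 = -32)
-38261/24786 - 19137/Y(z, 184) = -38261/24786 - 19137/(-32) = -38261*1/24786 - 19137*(-1/32) = -38261/24786 + 19137/32 = 236552665/396576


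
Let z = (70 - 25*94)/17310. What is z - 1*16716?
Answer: -9645208/577 ≈ -16716.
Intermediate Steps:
z = -76/577 (z = (70 - 2350)*(1/17310) = -2280*1/17310 = -76/577 ≈ -0.13172)
z - 1*16716 = -76/577 - 1*16716 = -76/577 - 16716 = -9645208/577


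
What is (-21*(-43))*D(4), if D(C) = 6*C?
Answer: 21672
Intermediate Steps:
(-21*(-43))*D(4) = (-21*(-43))*(6*4) = 903*24 = 21672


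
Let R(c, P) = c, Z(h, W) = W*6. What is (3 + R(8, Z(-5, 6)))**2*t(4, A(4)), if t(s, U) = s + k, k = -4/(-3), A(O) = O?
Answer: 1936/3 ≈ 645.33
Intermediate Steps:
Z(h, W) = 6*W
k = 4/3 (k = -4*(-1/3) = 4/3 ≈ 1.3333)
t(s, U) = 4/3 + s (t(s, U) = s + 4/3 = 4/3 + s)
(3 + R(8, Z(-5, 6)))**2*t(4, A(4)) = (3 + 8)**2*(4/3 + 4) = 11**2*(16/3) = 121*(16/3) = 1936/3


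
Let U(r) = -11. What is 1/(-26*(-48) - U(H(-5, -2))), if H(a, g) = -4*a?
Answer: 1/1259 ≈ 0.00079428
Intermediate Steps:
1/(-26*(-48) - U(H(-5, -2))) = 1/(-26*(-48) - 1*(-11)) = 1/(1248 + 11) = 1/1259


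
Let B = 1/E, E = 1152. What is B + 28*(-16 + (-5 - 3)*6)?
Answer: -2064383/1152 ≈ -1792.0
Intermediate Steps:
B = 1/1152 ≈ 0.00086806
B + 28*(-16 + (-5 - 3)*6) = 1/1152 + 28*(-16 + (-5 - 3)*6) = 1/1152 + 28*(-16 - 8*6) = 1/1152 + 28*(-16 - 48) = 1/1152 + 28*(-64) = 1/1152 - 1792 = -2064383/1152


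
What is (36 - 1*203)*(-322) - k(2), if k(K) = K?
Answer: 53772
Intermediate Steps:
(36 - 1*203)*(-322) - k(2) = (36 - 1*203)*(-322) - 1*2 = (36 - 203)*(-322) - 2 = -167*(-322) - 2 = 53774 - 2 = 53772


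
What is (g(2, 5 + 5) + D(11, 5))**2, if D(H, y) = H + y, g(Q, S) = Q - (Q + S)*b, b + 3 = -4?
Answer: 10404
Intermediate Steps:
b = -7 (b = -3 - 4 = -7)
g(Q, S) = 7*S + 8*Q (g(Q, S) = Q - (Q + S)*(-7) = Q - (-7*Q - 7*S) = Q + (7*Q + 7*S) = 7*S + 8*Q)
(g(2, 5 + 5) + D(11, 5))**2 = ((7*(5 + 5) + 8*2) + (11 + 5))**2 = ((7*10 + 16) + 16)**2 = ((70 + 16) + 16)**2 = (86 + 16)**2 = 102**2 = 10404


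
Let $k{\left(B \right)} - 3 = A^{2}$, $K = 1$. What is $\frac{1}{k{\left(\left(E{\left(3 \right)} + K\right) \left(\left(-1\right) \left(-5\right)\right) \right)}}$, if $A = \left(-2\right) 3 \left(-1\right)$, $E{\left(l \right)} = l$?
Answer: $\frac{1}{39} \approx 0.025641$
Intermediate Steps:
$A = 6$ ($A = \left(-6\right) \left(-1\right) = 6$)
$k{\left(B \right)} = 39$ ($k{\left(B \right)} = 3 + 6^{2} = 3 + 36 = 39$)
$\frac{1}{k{\left(\left(E{\left(3 \right)} + K\right) \left(\left(-1\right) \left(-5\right)\right) \right)}} = \frac{1}{39}$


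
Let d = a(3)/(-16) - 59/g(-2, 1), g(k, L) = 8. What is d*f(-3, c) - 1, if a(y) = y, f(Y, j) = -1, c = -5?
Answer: 105/16 ≈ 6.5625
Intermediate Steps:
d = -121/16 (d = 3/(-16) - 59/8 = 3*(-1/16) - 59*⅛ = -3/16 - 59/8 = -121/16 ≈ -7.5625)
d*f(-3, c) - 1 = -121/16*(-1) - 1 = 121/16 - 1 = 105/16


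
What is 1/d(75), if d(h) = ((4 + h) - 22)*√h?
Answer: √3/855 ≈ 0.0020258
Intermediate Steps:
d(h) = √h*(-18 + h) (d(h) = (-18 + h)*√h = √h*(-18 + h))
1/d(75) = 1/(√75*(-18 + 75)) = 1/((5*√3)*57) = 1/(285*√3) = √3/855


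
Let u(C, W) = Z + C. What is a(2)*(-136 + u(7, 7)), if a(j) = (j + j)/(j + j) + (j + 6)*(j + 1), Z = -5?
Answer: -3350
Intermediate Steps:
u(C, W) = -5 + C
a(j) = 1 + (1 + j)*(6 + j) (a(j) = (2*j)/((2*j)) + (6 + j)*(1 + j) = (2*j)*(1/(2*j)) + (1 + j)*(6 + j) = 1 + (1 + j)*(6 + j))
a(2)*(-136 + u(7, 7)) = (7 + 2² + 7*2)*(-136 + (-5 + 7)) = (7 + 4 + 14)*(-136 + 2) = 25*(-134) = -3350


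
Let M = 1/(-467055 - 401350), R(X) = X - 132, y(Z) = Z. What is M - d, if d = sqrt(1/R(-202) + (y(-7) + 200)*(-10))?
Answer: -1/868405 - I*sqrt(215303414)/334 ≈ -1.1515e-6 - 43.932*I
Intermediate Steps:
R(X) = -132 + X
M = -1/868405 (M = 1/(-868405) = -1/868405 ≈ -1.1515e-6)
d = I*sqrt(215303414)/334 (d = sqrt(1/(-132 - 202) + (-7 + 200)*(-10)) = sqrt(1/(-334) + 193*(-10)) = sqrt(-1/334 - 1930) = sqrt(-644621/334) = I*sqrt(215303414)/334 ≈ 43.932*I)
M - d = -1/868405 - I*sqrt(215303414)/334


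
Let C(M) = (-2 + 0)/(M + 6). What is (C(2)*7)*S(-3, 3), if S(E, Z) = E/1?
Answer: 21/4 ≈ 5.2500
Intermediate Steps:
S(E, Z) = E (S(E, Z) = E*1 = E)
C(M) = -2/(6 + M)
(C(2)*7)*S(-3, 3) = (-2/(6 + 2)*7)*(-3) = (-2/8*7)*(-3) = (-2*⅛*7)*(-3) = -¼*7*(-3) = -7/4*(-3) = 21/4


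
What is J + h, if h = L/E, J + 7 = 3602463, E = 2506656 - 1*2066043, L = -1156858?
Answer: 1587287788670/440613 ≈ 3.6025e+6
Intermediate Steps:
E = 440613 (E = 2506656 - 2066043 = 440613)
J = 3602456 (J = -7 + 3602463 = 3602456)
h = -1156858/440613 ≈ -2.6256
J + h = 3602456 - 1156858/440613 = 1587287788670/440613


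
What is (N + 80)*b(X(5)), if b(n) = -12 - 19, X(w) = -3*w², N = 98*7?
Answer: -23746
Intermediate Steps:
N = 686
b(n) = -31
(N + 80)*b(X(5)) = (686 + 80)*(-31) = 766*(-31) = -23746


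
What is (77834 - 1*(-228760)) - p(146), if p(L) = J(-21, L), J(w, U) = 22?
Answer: 306572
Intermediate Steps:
p(L) = 22
(77834 - 1*(-228760)) - p(146) = (77834 - 1*(-228760)) - 1*22 = (77834 + 228760) - 22 = 306594 - 22 = 306572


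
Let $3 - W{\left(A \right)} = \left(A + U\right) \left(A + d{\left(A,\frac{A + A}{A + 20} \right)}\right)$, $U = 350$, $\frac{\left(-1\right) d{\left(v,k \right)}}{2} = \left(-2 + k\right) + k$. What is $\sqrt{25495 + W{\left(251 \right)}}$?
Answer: $\frac{i \sqrt{9055556869}}{271} \approx 351.15 i$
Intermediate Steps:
$d{\left(v,k \right)} = 4 - 4 k$ ($d{\left(v,k \right)} = - 2 \left(\left(-2 + k\right) + k\right) = - 2 \left(-2 + 2 k\right) = 4 - 4 k$)
$W{\left(A \right)} = 3 - \left(350 + A\right) \left(4 + A - \frac{8 A}{20 + A}\right)$ ($W{\left(A \right)} = 3 - \left(A + 350\right) \left(A + \left(4 - 4 \frac{A + A}{A + 20}\right)\right) = 3 - \left(350 + A\right) \left(A - \left(-4 + 4 \frac{2 A}{20 + A}\right)\right) = 3 - \left(350 + A\right) \left(A - \left(-4 + \frac{8 A}{20 + A}\right)\right) = 3 - \left(350 + A\right) \left(4 + A - \frac{8 A}{20 + A}\right)$)
$\sqrt{25495 + W{\left(251 \right)}} = \sqrt{25495 + \frac{-27940 - 251^{3} - 1424927 - 366 \cdot 251^{2}}{20 + 251}} = \sqrt{25495 + \frac{-27940 - 15813251 - 1424927 - 23058366}{271}} = \sqrt{25495 + \frac{1}{271} \left(-40324484\right)} = \sqrt{25495 - \frac{40324484}{271}} = \sqrt{- \frac{33415339}{271}} = \frac{i \sqrt{9055556869}}{271}$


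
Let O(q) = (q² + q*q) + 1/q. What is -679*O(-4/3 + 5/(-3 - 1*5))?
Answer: -65802569/13536 ≈ -4861.3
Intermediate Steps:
O(q) = 1/q + 2*q² (O(q) = (q² + q²) + 1/q = 2*q² + 1/q = 1/q + 2*q²)
-679*O(-4/3 + 5/(-3 - 1*5)) = -679*(1 + 2*(-4/3 + 5/(-3 - 1*5))³)/(-4/3 + 5/(-3 - 1*5)) = -679*(1 + 2*(-4*⅓ + 5/(-3 - 5))³)/(-4*⅓ + 5/(-3 - 5)) = -679*(1 + 2*(-4/3 + 5/(-8))³)/(-4/3 + 5/(-8)) = -679*(1 + 2*(-4/3 + 5*(-⅛))³)/(-4/3 + 5*(-⅛)) = -679*(1 + 2*(-4/3 - 5/8)³)/(-4/3 - 5/8) = -679*(1 + 2*(-47/24)³)/(-47/24) = -(-16296)*(1 + 2*(-103823/13824))/47 = -(-16296)*(1 - 103823/6912)/47 = -(-16296)*(-96911)/(47*6912) = -679*96911/13536 = -65802569/13536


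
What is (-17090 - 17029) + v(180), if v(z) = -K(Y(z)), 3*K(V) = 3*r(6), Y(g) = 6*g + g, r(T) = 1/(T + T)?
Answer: -409429/12 ≈ -34119.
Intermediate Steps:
r(T) = 1/(2*T)
Y(g) = 7*g
K(V) = 1/12 (K(V) = (3*((½)/6))/3 = (3*((½)*(⅙)))/3 = (3*(1/12))/3 = (⅓)*(¼) = 1/12)
v(z) = -1/12 (v(z) = -1*1/12 = -1/12)
(-17090 - 17029) + v(180) = (-17090 - 17029) - 1/12 = -34119 - 1/12 = -409429/12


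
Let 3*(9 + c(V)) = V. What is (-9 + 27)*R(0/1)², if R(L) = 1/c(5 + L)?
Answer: 81/242 ≈ 0.33471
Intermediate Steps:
c(V) = -9 + V/3
R(L) = 1/(-22/3 + L/3) (R(L) = 1/(-9 + (5 + L)/3) = 1/(-9 + (5/3 + L/3)) = 1/(-22/3 + L/3))
(-9 + 27)*R(0/1)² = (-9 + 27)*(3/(-22 + 0/1))² = 18*(3/(-22 + 0*1))² = 18*(3/(-22 + 0))² = 18*(3/(-22))² = 18*(3*(-1/22))² = 18*(-3/22)² = 18*(9/484) = 81/242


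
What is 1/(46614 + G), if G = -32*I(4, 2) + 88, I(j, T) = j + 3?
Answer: 1/46478 ≈ 2.1516e-5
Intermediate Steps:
I(j, T) = 3 + j
G = -136 (G = -32*(3 + 4) + 88 = -32*7 + 88 = -224 + 88 = -136)
1/(46614 + G) = 1/(46614 - 136) = 1/46478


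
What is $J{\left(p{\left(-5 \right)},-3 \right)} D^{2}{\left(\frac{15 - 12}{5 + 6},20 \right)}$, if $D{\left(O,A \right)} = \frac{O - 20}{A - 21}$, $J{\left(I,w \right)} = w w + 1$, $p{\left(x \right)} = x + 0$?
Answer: $\frac{470890}{121} \approx 3891.7$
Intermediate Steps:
$p{\left(x \right)} = x$
$J{\left(I,w \right)} = 1 + w^{2}$ ($J{\left(I,w \right)} = w^{2} + 1 = 1 + w^{2}$)
$D{\left(O,A \right)} = \frac{-20 + O}{-21 + A}$
$J{\left(p{\left(-5 \right)},-3 \right)} D^{2}{\left(\frac{15 - 12}{5 + 6},20 \right)} = \left(1 + \left(-3\right)^{2}\right) \left(\frac{-20 + \frac{15 - 12}{5 + 6}}{-21 + 20}\right)^{2} = \left(1 + 9\right) \left(\frac{-20 + \frac{3}{11}}{-1}\right)^{2} = 10 \left(- (-20 + 3 \cdot \frac{1}{11})\right)^{2} = 10 \left(- (-20 + \frac{3}{11})\right)^{2} = 10 \left(\left(-1\right) \left(- \frac{217}{11}\right)\right)^{2} = 10 \left(\frac{217}{11}\right)^{2} = 10 \cdot \frac{47089}{121} = \frac{470890}{121}$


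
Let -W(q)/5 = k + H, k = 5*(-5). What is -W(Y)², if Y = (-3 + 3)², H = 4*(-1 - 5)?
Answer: -60025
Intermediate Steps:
H = -24 (H = 4*(-6) = -24)
Y = 0 (Y = 0² = 0)
k = -25
W(q) = 245 (W(q) = -5*(-25 - 24) = -5*(-49) = 245)
-W(Y)² = -1*245² = -1*60025 = -60025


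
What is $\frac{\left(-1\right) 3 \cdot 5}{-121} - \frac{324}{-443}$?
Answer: $\frac{45849}{53603} \approx 0.85534$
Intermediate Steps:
$\frac{\left(-1\right) 3 \cdot 5}{-121} - \frac{324}{-443} = \left(-3\right) 5 \left(- \frac{1}{121}\right) - - \frac{324}{443} = \left(-15\right) \left(- \frac{1}{121}\right) + \frac{324}{443} = \frac{15}{121} + \frac{324}{443} = \frac{45849}{53603}$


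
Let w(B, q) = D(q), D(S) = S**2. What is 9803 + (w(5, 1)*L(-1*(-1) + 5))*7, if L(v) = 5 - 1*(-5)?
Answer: 9873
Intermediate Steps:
w(B, q) = q**2
L(v) = 10 (L(v) = 5 + 5 = 10)
9803 + (w(5, 1)*L(-1*(-1) + 5))*7 = 9803 + (1**2*10)*7 = 9803 + (1*10)*7 = 9803 + 10*7 = 9803 + 70 = 9873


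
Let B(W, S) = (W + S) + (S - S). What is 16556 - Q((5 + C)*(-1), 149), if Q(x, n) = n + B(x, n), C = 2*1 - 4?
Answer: 16261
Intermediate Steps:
B(W, S) = S + W (B(W, S) = (S + W) + 0 = S + W)
C = -2 (C = 2 - 4 = -2)
Q(x, n) = x + 2*n (Q(x, n) = n + (n + x) = x + 2*n)
16556 - Q((5 + C)*(-1), 149) = 16556 - ((5 - 2)*(-1) + 2*149) = 16556 - (3*(-1) + 298) = 16556 - (-3 + 298) = 16556 - 1*295 = 16556 - 295 = 16261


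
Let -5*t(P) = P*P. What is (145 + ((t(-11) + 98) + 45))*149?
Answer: 196531/5 ≈ 39306.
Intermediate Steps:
t(P) = -P**2/5 (t(P) = -P*P/5 = -P**2/5)
(145 + ((t(-11) + 98) + 45))*149 = (145 + ((-1/5*(-11)**2 + 98) + 45))*149 = (145 + ((-1/5*121 + 98) + 45))*149 = (145 + ((-121/5 + 98) + 45))*149 = (145 + (369/5 + 45))*149 = (145 + 594/5)*149 = (1319/5)*149 = 196531/5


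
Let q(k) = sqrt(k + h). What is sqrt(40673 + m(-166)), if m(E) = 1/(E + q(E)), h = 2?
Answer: sqrt(40673 - 1/(166 - 2*I*sqrt(41))) ≈ 201.68 - 0.e-6*I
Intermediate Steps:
q(k) = sqrt(2 + k) (q(k) = sqrt(k + 2) = sqrt(2 + k))
m(E) = 1/(E + sqrt(2 + E))
sqrt(40673 + m(-166)) = sqrt(40673 + 1/(-166 + sqrt(2 - 166))) = sqrt(40673 + 1/(-166 + sqrt(-164))) = sqrt(40673 + 1/(-166 + 2*I*sqrt(41)))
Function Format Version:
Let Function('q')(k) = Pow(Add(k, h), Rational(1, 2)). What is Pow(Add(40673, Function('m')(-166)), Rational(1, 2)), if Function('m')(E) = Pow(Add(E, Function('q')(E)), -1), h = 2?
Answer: Pow(Add(40673, Mul(-1, Pow(Add(166, Mul(-2, I, Pow(41, Rational(1, 2)))), -1))), Rational(1, 2)) ≈ Add(201.68, Mul(-0.e-6, I))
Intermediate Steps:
Function('q')(k) = Pow(Add(2, k), Rational(1, 2)) (Function('q')(k) = Pow(Add(k, 2), Rational(1, 2)) = Pow(Add(2, k), Rational(1, 2)))
Function('m')(E) = Pow(Add(E, Pow(Add(2, E), Rational(1, 2))), -1)
Pow(Add(40673, Function('m')(-166)), Rational(1, 2)) = Pow(Add(40673, Pow(Add(-166, Pow(Add(2, -166), Rational(1, 2))), -1)), Rational(1, 2)) = Pow(Add(40673, Pow(Add(-166, Pow(-164, Rational(1, 2))), -1)), Rational(1, 2)) = Pow(Add(40673, Pow(Add(-166, Mul(2, I, Pow(41, Rational(1, 2)))), -1)), Rational(1, 2))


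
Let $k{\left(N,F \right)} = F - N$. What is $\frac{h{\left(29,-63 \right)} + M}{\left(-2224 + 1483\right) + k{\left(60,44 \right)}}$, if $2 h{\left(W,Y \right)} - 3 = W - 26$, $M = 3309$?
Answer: $- \frac{3312}{757} \approx -4.3752$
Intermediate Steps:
$h{\left(W,Y \right)} = - \frac{23}{2} + \frac{W}{2}$ ($h{\left(W,Y \right)} = \frac{3}{2} + \frac{W - 26}{2} = \frac{3}{2} + \frac{-26 + W}{2} = \frac{3}{2} + \left(-13 + \frac{W}{2}\right) = - \frac{23}{2} + \frac{W}{2}$)
$\frac{h{\left(29,-63 \right)} + M}{\left(-2224 + 1483\right) + k{\left(60,44 \right)}} = \frac{\left(- \frac{23}{2} + \frac{1}{2} \cdot 29\right) + 3309}{\left(-2224 + 1483\right) + \left(44 - 60\right)} = \frac{\left(- \frac{23}{2} + \frac{29}{2}\right) + 3309}{-741 + \left(44 - 60\right)} = \frac{3 + 3309}{-741 - 16} = \frac{3312}{-757} = 3312 \left(- \frac{1}{757}\right) = - \frac{3312}{757}$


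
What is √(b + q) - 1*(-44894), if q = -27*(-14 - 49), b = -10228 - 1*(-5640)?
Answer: 44894 + I*√2887 ≈ 44894.0 + 53.731*I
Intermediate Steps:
b = -4588 (b = -10228 + 5640 = -4588)
q = 1701 (q = -27*(-63) = 1701)
√(b + q) - 1*(-44894) = √(-4588 + 1701) - 1*(-44894) = √(-2887) + 44894 = I*√2887 + 44894 = 44894 + I*√2887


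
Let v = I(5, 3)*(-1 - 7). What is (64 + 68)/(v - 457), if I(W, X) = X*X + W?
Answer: -132/569 ≈ -0.23199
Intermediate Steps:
I(W, X) = W + X² (I(W, X) = X² + W = W + X²)
v = -112 (v = (5 + 3²)*(-1 - 7) = (5 + 9)*(-8) = 14*(-8) = -112)
(64 + 68)/(v - 457) = (64 + 68)/(-112 - 457) = 132/(-569) = 132*(-1/569) = -132/569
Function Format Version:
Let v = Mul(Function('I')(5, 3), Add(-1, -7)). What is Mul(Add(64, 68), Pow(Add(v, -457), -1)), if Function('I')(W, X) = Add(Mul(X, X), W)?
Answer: Rational(-132, 569) ≈ -0.23199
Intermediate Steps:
Function('I')(W, X) = Add(W, Pow(X, 2)) (Function('I')(W, X) = Add(Pow(X, 2), W) = Add(W, Pow(X, 2)))
v = -112 (v = Mul(Add(5, Pow(3, 2)), Add(-1, -7)) = Mul(Add(5, 9), -8) = Mul(14, -8) = -112)
Mul(Add(64, 68), Pow(Add(v, -457), -1)) = Mul(Add(64, 68), Pow(Add(-112, -457), -1)) = Mul(132, Pow(-569, -1)) = Mul(132, Rational(-1, 569)) = Rational(-132, 569)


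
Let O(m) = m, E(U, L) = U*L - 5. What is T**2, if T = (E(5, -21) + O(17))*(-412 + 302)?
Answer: 104652900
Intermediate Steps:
E(U, L) = -5 + L*U (E(U, L) = L*U - 5 = -5 + L*U)
T = 10230 (T = ((-5 - 21*5) + 17)*(-412 + 302) = ((-5 - 105) + 17)*(-110) = (-110 + 17)*(-110) = -93*(-110) = 10230)
T**2 = 10230**2 = 104652900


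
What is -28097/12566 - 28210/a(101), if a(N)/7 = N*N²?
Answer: -28999008177/12946762366 ≈ -2.2399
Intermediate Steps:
a(N) = 7*N³ (a(N) = 7*(N*N²) = 7*N³)
-28097/12566 - 28210/a(101) = -28097/12566 - 28210/(7*101³) = -28097*1/12566 - 28210/(7*1030301) = -28097/12566 - 28210/7212107 = -28097/12566 - 28210*1/7212107 = -28097/12566 - 4030/1030301 = -28999008177/12946762366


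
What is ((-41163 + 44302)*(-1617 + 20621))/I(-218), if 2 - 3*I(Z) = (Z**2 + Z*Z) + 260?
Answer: -89480334/47653 ≈ -1877.7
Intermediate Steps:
I(Z) = -86 - 2*Z**2/3 (I(Z) = 2/3 - ((Z**2 + Z*Z) + 260)/3 = 2/3 - ((Z**2 + Z**2) + 260)/3 = 2/3 - (2*Z**2 + 260)/3 = 2/3 - (260 + 2*Z**2)/3 = 2/3 + (-260/3 - 2*Z**2/3) = -86 - 2*Z**2/3)
((-41163 + 44302)*(-1617 + 20621))/I(-218) = ((-41163 + 44302)*(-1617 + 20621))/(-86 - 2/3*(-218)**2) = (3139*19004)/(-86 - 2/3*47524) = 59653556/(-86 - 95048/3) = 59653556/(-95306/3) = 59653556*(-3/95306) = -89480334/47653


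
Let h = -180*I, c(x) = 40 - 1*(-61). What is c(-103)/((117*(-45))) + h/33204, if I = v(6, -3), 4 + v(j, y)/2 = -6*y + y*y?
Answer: -3912317/14568255 ≈ -0.26855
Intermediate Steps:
c(x) = 101 (c(x) = 40 + 61 = 101)
v(j, y) = -8 - 12*y + 2*y² (v(j, y) = -8 + 2*(-6*y + y*y) = -8 + 2*(-6*y + y²) = -8 + 2*(y² - 6*y) = -8 + (-12*y + 2*y²) = -8 - 12*y + 2*y²)
I = 46 (I = -8 - 12*(-3) + 2*(-3)² = -8 + 36 + 2*9 = -8 + 36 + 18 = 46)
h = -8280 (h = -180*46 = -8280)
c(-103)/((117*(-45))) + h/33204 = 101/((117*(-45))) - 8280/33204 = 101/(-5265) - 8280*1/33204 = 101*(-1/5265) - 690/2767 = -101/5265 - 690/2767 = -3912317/14568255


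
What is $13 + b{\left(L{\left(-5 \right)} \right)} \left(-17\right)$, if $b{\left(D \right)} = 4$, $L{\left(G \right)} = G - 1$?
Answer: $-55$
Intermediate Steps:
$L{\left(G \right)} = -1 + G$
$13 + b{\left(L{\left(-5 \right)} \right)} \left(-17\right) = 13 + 4 \left(-17\right) = 13 - 68 = -55$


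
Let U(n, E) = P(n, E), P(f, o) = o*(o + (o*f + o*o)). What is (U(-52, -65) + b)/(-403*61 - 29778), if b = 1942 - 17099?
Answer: 505257/54361 ≈ 9.2945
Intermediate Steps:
P(f, o) = o*(o + o² + f*o) (P(f, o) = o*(o + (f*o + o²)) = o*(o + (o² + f*o)) = o*(o + o² + f*o))
U(n, E) = E²*(1 + E + n) (U(n, E) = E²*(1 + n + E) = E²*(1 + E + n))
b = -15157
(U(-52, -65) + b)/(-403*61 - 29778) = ((-65)²*(1 - 65 - 52) - 15157)/(-403*61 - 29778) = (4225*(-116) - 15157)/(-24583 - 29778) = (-490100 - 15157)/(-54361) = -505257*(-1/54361) = 505257/54361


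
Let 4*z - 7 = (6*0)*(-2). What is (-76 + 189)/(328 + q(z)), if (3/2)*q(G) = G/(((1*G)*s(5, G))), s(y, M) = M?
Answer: 2373/6896 ≈ 0.34411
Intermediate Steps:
z = 7/4 (z = 7/4 + ((6*0)*(-2))/4 = 7/4 + (0*(-2))/4 = 7/4 + (1/4)*0 = 7/4 + 0 = 7/4 ≈ 1.7500)
q(G) = 2/(3*G) (q(G) = 2*(G/(((1*G)*G)))/3 = 2*(G/((G*G)))/3 = 2*(G/(G**2))/3 = 2*(G/G**2)/3 = 2/(3*G))
(-76 + 189)/(328 + q(z)) = (-76 + 189)/(328 + 2/(3*(7/4))) = 113/(328 + (2/3)*(4/7)) = 113/(328 + 8/21) = 113/(6896/21) = 113*(21/6896) = 2373/6896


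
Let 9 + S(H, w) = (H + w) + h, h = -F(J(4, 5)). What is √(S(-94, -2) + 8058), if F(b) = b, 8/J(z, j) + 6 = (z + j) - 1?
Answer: √7949 ≈ 89.157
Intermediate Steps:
J(z, j) = 8/(-7 + j + z) (J(z, j) = 8/(-6 + ((z + j) - 1)) = 8/(-6 + ((j + z) - 1)) = 8/(-6 + (-1 + j + z)) = 8/(-7 + j + z))
h = -4 (h = -8/(-7 + 5 + 4) = -8/2 = -1*4 = -4)
S(H, w) = -13 + H + w (S(H, w) = -9 + ((H + w) - 4) = -9 + (-4 + H + w) = -13 + H + w)
√(S(-94, -2) + 8058) = √((-13 - 94 - 2) + 8058) = √(-109 + 8058) = √7949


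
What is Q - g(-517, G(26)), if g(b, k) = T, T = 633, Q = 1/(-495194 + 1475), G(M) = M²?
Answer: -312524128/493719 ≈ -633.00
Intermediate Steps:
Q = -1/493719 (Q = 1/(-493719) = -1/493719 ≈ -2.0254e-6)
g(b, k) = 633
Q - g(-517, G(26)) = -1/493719 - 1*633 = -1/493719 - 633 = -312524128/493719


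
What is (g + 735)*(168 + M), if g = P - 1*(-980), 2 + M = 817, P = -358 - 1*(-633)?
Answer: 1956170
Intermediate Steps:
P = 275 (P = -358 + 633 = 275)
M = 815 (M = -2 + 817 = 815)
g = 1255 (g = 275 - 1*(-980) = 275 + 980 = 1255)
(g + 735)*(168 + M) = (1255 + 735)*(168 + 815) = 1990*983 = 1956170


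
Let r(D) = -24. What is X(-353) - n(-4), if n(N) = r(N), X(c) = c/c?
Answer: 25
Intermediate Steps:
X(c) = 1
n(N) = -24
X(-353) - n(-4) = 1 - 1*(-24) = 1 + 24 = 25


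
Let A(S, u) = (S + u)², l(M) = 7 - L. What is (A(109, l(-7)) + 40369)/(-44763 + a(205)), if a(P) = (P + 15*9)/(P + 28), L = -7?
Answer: -12931034/10429439 ≈ -1.2399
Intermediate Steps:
a(P) = (135 + P)/(28 + P) (a(P) = (P + 135)/(28 + P) = (135 + P)/(28 + P))
l(M) = 14 (l(M) = 7 - 1*(-7) = 7 + 7 = 14)
(A(109, l(-7)) + 40369)/(-44763 + a(205)) = ((109 + 14)² + 40369)/(-44763 + (135 + 205)/(28 + 205)) = (123² + 40369)/(-44763 + 340/233) = (15129 + 40369)/(-44763 + (1/233)*340) = 55498/(-44763 + 340/233) = 55498/(-10429439/233) = 55498*(-233/10429439) = -12931034/10429439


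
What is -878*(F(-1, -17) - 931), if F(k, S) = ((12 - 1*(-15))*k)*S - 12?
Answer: 424952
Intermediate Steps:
F(k, S) = -12 + 27*S*k (F(k, S) = ((12 + 15)*k)*S - 12 = (27*k)*S - 12 = 27*S*k - 12 = -12 + 27*S*k)
-878*(F(-1, -17) - 931) = -878*((-12 + 27*(-17)*(-1)) - 931) = -878*((-12 + 459) - 931) = -878*(447 - 931) = -878*(-484) = 424952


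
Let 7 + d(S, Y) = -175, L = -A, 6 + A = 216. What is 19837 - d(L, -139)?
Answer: 20019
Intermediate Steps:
A = 210 (A = -6 + 216 = 210)
L = -210 (L = -1*210 = -210)
d(S, Y) = -182 (d(S, Y) = -7 - 175 = -182)
19837 - d(L, -139) = 19837 - 1*(-182) = 19837 + 182 = 20019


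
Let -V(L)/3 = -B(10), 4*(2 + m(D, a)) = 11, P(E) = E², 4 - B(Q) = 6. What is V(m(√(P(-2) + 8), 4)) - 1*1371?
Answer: -1377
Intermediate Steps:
B(Q) = -2 (B(Q) = 4 - 1*6 = 4 - 6 = -2)
m(D, a) = ¾ (m(D, a) = -2 + (¼)*11 = -2 + 11/4 = ¾)
V(L) = -6 (V(L) = -(-3)*(-2) = -3*2 = -6)
V(m(√(P(-2) + 8), 4)) - 1*1371 = -6 - 1*1371 = -6 - 1371 = -1377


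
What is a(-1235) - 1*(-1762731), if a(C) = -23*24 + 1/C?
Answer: 2176291064/1235 ≈ 1.7622e+6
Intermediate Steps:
a(C) = -552 + 1/C
a(-1235) - 1*(-1762731) = (-552 + 1/(-1235)) - 1*(-1762731) = (-552 - 1/1235) + 1762731 = -681721/1235 + 1762731 = 2176291064/1235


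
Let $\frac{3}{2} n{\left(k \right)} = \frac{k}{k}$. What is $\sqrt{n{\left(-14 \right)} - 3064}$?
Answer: $\frac{i \sqrt{27570}}{3} \approx 55.347 i$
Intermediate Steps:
$n{\left(k \right)} = \frac{2}{3}$ ($n{\left(k \right)} = \frac{2 \frac{k}{k}}{3} = \frac{2}{3} \cdot 1 = \frac{2}{3}$)
$\sqrt{n{\left(-14 \right)} - 3064} = \sqrt{\frac{2}{3} - 3064} = \sqrt{- \frac{9190}{3}} = \frac{i \sqrt{27570}}{3}$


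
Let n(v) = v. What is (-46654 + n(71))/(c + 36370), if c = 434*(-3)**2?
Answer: -46583/40276 ≈ -1.1566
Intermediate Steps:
c = 3906 (c = 434*9 = 3906)
(-46654 + n(71))/(c + 36370) = (-46654 + 71)/(3906 + 36370) = -46583/40276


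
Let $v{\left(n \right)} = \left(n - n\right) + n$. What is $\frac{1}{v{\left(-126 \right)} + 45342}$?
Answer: $\frac{1}{45216} \approx 2.2116 \cdot 10^{-5}$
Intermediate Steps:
$v{\left(n \right)} = n$ ($v{\left(n \right)} = 0 + n = n$)
$\frac{1}{v{\left(-126 \right)} + 45342} = \frac{1}{-126 + 45342} = \frac{1}{45216}$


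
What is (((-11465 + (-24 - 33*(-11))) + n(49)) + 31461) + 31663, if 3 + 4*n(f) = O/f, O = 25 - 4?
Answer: 727963/14 ≈ 51997.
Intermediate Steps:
O = 21
n(f) = -3/4 + 21/(4*f) (n(f) = -3/4 + (21/f)/4 = -3/4 + 21/(4*f))
(((-11465 + (-24 - 33*(-11))) + n(49)) + 31461) + 31663 = (((-11465 + (-24 - 33*(-11))) + (3/4)*(7 - 1*49)/49) + 31461) + 31663 = (((-11465 + (-24 + 363)) + (3/4)*(1/49)*(7 - 49)) + 31461) + 31663 = (((-11465 + 339) + (3/4)*(1/49)*(-42)) + 31461) + 31663 = ((-11126 - 9/14) + 31461) + 31663 = (-155773/14 + 31461) + 31663 = 284681/14 + 31663 = 727963/14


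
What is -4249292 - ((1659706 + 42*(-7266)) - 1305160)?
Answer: -4298666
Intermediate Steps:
-4249292 - ((1659706 + 42*(-7266)) - 1305160) = -4249292 - ((1659706 - 305172) - 1305160) = -4249292 - (1354534 - 1305160) = -4249292 - 1*49374 = -4249292 - 49374 = -4298666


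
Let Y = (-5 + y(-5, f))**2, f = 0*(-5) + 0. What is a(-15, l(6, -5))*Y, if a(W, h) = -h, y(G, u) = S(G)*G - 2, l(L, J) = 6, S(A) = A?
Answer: -1944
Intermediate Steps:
f = 0 (f = 0 + 0 = 0)
y(G, u) = -2 + G**2 (y(G, u) = G*G - 2 = G**2 - 2 = -2 + G**2)
Y = 324 (Y = (-5 + (-2 + (-5)**2))**2 = (-5 + (-2 + 25))**2 = (-5 + 23)**2 = 18**2 = 324)
a(-15, l(6, -5))*Y = -1*6*324 = -6*324 = -1944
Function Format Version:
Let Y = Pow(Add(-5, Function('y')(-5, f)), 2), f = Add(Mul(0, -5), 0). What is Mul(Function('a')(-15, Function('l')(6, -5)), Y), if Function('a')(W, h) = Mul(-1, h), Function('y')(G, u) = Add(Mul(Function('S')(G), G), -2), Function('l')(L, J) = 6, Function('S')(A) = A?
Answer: -1944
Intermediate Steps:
f = 0 (f = Add(0, 0) = 0)
Function('y')(G, u) = Add(-2, Pow(G, 2)) (Function('y')(G, u) = Add(Mul(G, G), -2) = Add(Pow(G, 2), -2) = Add(-2, Pow(G, 2)))
Y = 324 (Y = Pow(Add(-5, Add(-2, Pow(-5, 2))), 2) = Pow(Add(-5, Add(-2, 25)), 2) = Pow(Add(-5, 23), 2) = Pow(18, 2) = 324)
Mul(Function('a')(-15, Function('l')(6, -5)), Y) = Mul(Mul(-1, 6), 324) = Mul(-6, 324) = -1944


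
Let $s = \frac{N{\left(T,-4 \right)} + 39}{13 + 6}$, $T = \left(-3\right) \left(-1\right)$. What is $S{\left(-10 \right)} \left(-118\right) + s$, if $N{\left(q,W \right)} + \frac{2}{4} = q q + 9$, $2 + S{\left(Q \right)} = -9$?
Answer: $\frac{49437}{38} \approx 1301.0$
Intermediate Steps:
$T = 3$
$S{\left(Q \right)} = -11$ ($S{\left(Q \right)} = -2 - 9 = -11$)
$N{\left(q,W \right)} = \frac{17}{2} + q^{2}$ ($N{\left(q,W \right)} = - \frac{1}{2} + \left(q q + 9\right) = - \frac{1}{2} + \left(q^{2} + 9\right) = - \frac{1}{2} + \left(9 + q^{2}\right) = \frac{17}{2} + q^{2}$)
$s = \frac{113}{38}$ ($s = \frac{\left(\frac{17}{2} + 3^{2}\right) + 39}{13 + 6} = \frac{\left(\frac{17}{2} + 9\right) + 39}{19} = \left(\frac{35}{2} + 39\right) \frac{1}{19} = \frac{113}{2} \cdot \frac{1}{19} = \frac{113}{38} \approx 2.9737$)
$S{\left(-10 \right)} \left(-118\right) + s = \left(-11\right) \left(-118\right) + \frac{113}{38} = 1298 + \frac{113}{38} = \frac{49437}{38}$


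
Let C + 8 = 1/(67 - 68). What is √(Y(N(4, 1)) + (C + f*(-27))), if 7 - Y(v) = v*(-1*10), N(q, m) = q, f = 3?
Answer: I*√43 ≈ 6.5574*I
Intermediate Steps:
Y(v) = 7 + 10*v (Y(v) = 7 - v*(-1*10) = 7 - v*(-10) = 7 - (-10)*v = 7 + 10*v)
C = -9 (C = -8 + 1/(67 - 68) = -8 + 1/(-1) = -8 - 1 = -9)
√(Y(N(4, 1)) + (C + f*(-27))) = √((7 + 10*4) + (-9 + 3*(-27))) = √((7 + 40) + (-9 - 81)) = √(47 - 90) = √(-43) = I*√43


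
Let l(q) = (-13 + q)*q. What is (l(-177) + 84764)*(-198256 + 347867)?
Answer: 17713044734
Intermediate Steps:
l(q) = q*(-13 + q)
(l(-177) + 84764)*(-198256 + 347867) = (-177*(-13 - 177) + 84764)*(-198256 + 347867) = (-177*(-190) + 84764)*149611 = (33630 + 84764)*149611 = 118394*149611 = 17713044734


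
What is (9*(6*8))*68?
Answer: 29376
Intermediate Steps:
(9*(6*8))*68 = (9*48)*68 = 432*68 = 29376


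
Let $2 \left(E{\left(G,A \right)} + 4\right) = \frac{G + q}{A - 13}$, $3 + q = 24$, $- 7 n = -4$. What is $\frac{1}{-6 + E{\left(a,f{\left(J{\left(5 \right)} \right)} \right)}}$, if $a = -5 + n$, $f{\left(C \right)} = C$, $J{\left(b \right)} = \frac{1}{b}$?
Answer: $- \frac{224}{2385} \approx -0.09392$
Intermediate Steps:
$n = \frac{4}{7}$ ($n = \left(- \frac{1}{7}\right) \left(-4\right) = \frac{4}{7} \approx 0.57143$)
$q = 21$ ($q = -3 + 24 = 21$)
$a = - \frac{31}{7}$ ($a = -5 + \frac{4}{7} = - \frac{31}{7} \approx -4.4286$)
$E{\left(G,A \right)} = -4 + \frac{21 + G}{2 \left(-13 + A\right)}$ ($E{\left(G,A \right)} = -4 + \frac{\left(G + 21\right) \frac{1}{A - 13}}{2} = -4 + \frac{\left(21 + G\right) \frac{1}{-13 + A}}{2} = -4 + \frac{\frac{1}{-13 + A} \left(21 + G\right)}{2} = -4 + \frac{21 + G}{2 \left(-13 + A\right)}$)
$\frac{1}{-6 + E{\left(a,f{\left(J{\left(5 \right)} \right)} \right)}} = \frac{1}{-6 + \frac{125 - \frac{31}{7} - \frac{8}{5}}{2 \left(-13 + \frac{1}{5}\right)}} = \frac{1}{-6 + \frac{125 - \frac{31}{7} - \frac{8}{5}}{2 \left(- \frac{64}{5}\right)}} = \frac{1}{-6 + \frac{1}{2} \left(- \frac{5}{64}\right) \frac{4164}{35}} = \frac{1}{-6 - \frac{1041}{224}} = \frac{1}{- \frac{2385}{224}} = - \frac{224}{2385}$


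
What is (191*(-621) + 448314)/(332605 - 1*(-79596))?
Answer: 329703/412201 ≈ 0.79986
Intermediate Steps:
(191*(-621) + 448314)/(332605 - 1*(-79596)) = (-118611 + 448314)/(332605 + 79596) = 329703/412201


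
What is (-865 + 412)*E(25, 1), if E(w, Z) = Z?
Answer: -453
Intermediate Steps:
(-865 + 412)*E(25, 1) = (-865 + 412)*1 = -453*1 = -453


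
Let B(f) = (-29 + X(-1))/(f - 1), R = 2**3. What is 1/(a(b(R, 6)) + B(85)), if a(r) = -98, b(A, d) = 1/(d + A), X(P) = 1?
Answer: -3/295 ≈ -0.010169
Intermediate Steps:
R = 8
b(A, d) = 1/(A + d)
B(f) = -28/(-1 + f) (B(f) = (-29 + 1)/(f - 1) = -28/(-1 + f))
1/(a(b(R, 6)) + B(85)) = 1/(-98 - 28/(-1 + 85)) = 1/(-98 - 28/84) = 1/(-98 - 28*1/84) = 1/(-98 - 1/3) = 1/(-295/3) = -3/295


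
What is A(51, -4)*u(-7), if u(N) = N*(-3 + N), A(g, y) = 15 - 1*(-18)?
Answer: 2310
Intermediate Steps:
A(g, y) = 33 (A(g, y) = 15 + 18 = 33)
A(51, -4)*u(-7) = 33*(-7*(-3 - 7)) = 33*(-7*(-10)) = 33*70 = 2310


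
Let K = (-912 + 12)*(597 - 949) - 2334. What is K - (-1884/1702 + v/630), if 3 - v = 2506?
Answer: 168597380093/536130 ≈ 3.1447e+5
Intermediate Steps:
v = -2503 (v = 3 - 1*2506 = 3 - 2506 = -2503)
K = 314466 (K = -900*(-352) - 2334 = 316800 - 2334 = 314466)
K - (-1884/1702 + v/630) = 314466 - (-1884/1702 - 2503/630) = 314466 - (-1884*1/1702 - 2503*1/630) = 314466 - (-942/851 - 2503/630) = 314466 - 1*(-2723513/536130) = 314466 + 2723513/536130 = 168597380093/536130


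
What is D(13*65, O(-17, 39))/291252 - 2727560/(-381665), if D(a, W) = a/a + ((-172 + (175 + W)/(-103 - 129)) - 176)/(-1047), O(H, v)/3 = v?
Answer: 9648241783818763/1350068867813016 ≈ 7.1465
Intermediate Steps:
O(H, v) = 3*v
D(a, W) = 323815/242904 + W/242904 (D(a, W) = 1 + ((-172 + (175 + W)/(-232)) - 176)*(-1/1047) = 1 + ((-172 + (175 + W)*(-1/232)) - 176)*(-1/1047) = 1 + ((-172 + (-175/232 - W/232)) - 176)*(-1/1047) = 1 + ((-40079/232 - W/232) - 176)*(-1/1047) = 1 + (-80911/232 - W/232)*(-1/1047) = 1 + (80911/242904 + W/242904) = 323815/242904 + W/242904)
D(13*65, O(-17, 39))/291252 - 2727560/(-381665) = (323815/242904 + (3*39)/242904)/291252 - 2727560/(-381665) = (323815/242904 + (1/242904)*117)*(1/291252) - 2727560*(-1/381665) = (323815/242904 + 39/80968)*(1/291252) + 545512/76333 = (80983/60726)*(1/291252) + 545512/76333 = 80983/17686568952 + 545512/76333 = 9648241783818763/1350068867813016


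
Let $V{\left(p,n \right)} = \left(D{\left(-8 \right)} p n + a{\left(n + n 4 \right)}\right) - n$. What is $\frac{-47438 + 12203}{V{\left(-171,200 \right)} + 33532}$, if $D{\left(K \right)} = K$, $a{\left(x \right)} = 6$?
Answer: $- \frac{35235}{306938} \approx -0.1148$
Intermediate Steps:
$V{\left(p,n \right)} = 6 - n - 8 n p$ ($V{\left(p,n \right)} = \left(- 8 p n + 6\right) - n = \left(- 8 n p + 6\right) - n = \left(6 - 8 n p\right) - n = 6 - n - 8 n p$)
$\frac{-47438 + 12203}{V{\left(-171,200 \right)} + 33532} = \frac{-47438 + 12203}{\left(6 - 200 - 1600 \left(-171\right)\right) + 33532} = - \frac{35235}{\left(6 - 200 + 273600\right) + 33532} = - \frac{35235}{273406 + 33532} = - \frac{35235}{306938}$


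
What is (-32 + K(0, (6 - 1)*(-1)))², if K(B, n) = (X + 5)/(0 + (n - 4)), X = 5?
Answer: 88804/81 ≈ 1096.3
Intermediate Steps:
K(B, n) = 10/(-4 + n) (K(B, n) = (5 + 5)/(0 + (n - 4)) = 10/(0 + (-4 + n)) = 10/(-4 + n))
(-32 + K(0, (6 - 1)*(-1)))² = (-32 + 10/(-4 + (6 - 1)*(-1)))² = (-32 + 10/(-4 + 5*(-1)))² = (-32 + 10/(-4 - 5))² = (-32 + 10/(-9))² = (-32 + 10*(-⅑))² = (-32 - 10/9)² = (-298/9)² = 88804/81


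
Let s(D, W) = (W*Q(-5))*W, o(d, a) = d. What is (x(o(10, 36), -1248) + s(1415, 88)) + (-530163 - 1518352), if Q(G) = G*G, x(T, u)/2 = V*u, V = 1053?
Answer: -4483203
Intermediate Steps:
x(T, u) = 2106*u (x(T, u) = 2*(1053*u) = 2106*u)
Q(G) = G²
s(D, W) = 25*W² (s(D, W) = (W*(-5)²)*W = (W*25)*W = (25*W)*W = 25*W²)
(x(o(10, 36), -1248) + s(1415, 88)) + (-530163 - 1518352) = (2106*(-1248) + 25*88²) + (-530163 - 1518352) = (-2628288 + 25*7744) - 2048515 = (-2628288 + 193600) - 2048515 = -2434688 - 2048515 = -4483203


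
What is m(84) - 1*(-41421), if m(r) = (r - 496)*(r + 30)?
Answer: -5547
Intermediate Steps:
m(r) = (-496 + r)*(30 + r)
m(84) - 1*(-41421) = (-14880 + 84² - 466*84) - 1*(-41421) = (-14880 + 7056 - 39144) + 41421 = -46968 + 41421 = -5547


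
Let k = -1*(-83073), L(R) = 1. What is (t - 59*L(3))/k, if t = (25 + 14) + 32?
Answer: 4/27691 ≈ 0.00014445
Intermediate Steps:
t = 71 (t = 39 + 32 = 71)
k = 83073
(t - 59*L(3))/k = (71 - 59*1)/83073 = (71 - 59)*(1/83073) = 12*(1/83073) = 4/27691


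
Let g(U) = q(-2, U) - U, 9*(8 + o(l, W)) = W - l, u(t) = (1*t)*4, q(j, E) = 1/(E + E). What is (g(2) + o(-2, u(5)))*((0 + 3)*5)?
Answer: -1315/12 ≈ -109.58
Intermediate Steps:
q(j, E) = 1/(2*E)
u(t) = 4*t (u(t) = t*4 = 4*t)
o(l, W) = -8 - l/9 + W/9 (o(l, W) = -8 + (W - l)/9 = -8 + (-l/9 + W/9) = -8 - l/9 + W/9)
g(U) = 1/(2*U) - U
(g(2) + o(-2, u(5)))*((0 + 3)*5) = (((½)/2 - 1*2) + (-8 - ⅑*(-2) + (4*5)/9))*((0 + 3)*5) = (((½)*(½) - 2) + (-8 + 2/9 + (⅑)*20))*(3*5) = ((¼ - 2) + (-8 + 2/9 + 20/9))*15 = (-7/4 - 50/9)*15 = -263/36*15 = -1315/12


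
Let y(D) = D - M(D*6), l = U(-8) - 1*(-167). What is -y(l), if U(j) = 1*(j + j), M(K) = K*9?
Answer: 8003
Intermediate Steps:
M(K) = 9*K
U(j) = 2*j (U(j) = 1*(2*j) = 2*j)
l = 151 (l = 2*(-8) - 1*(-167) = -16 + 167 = 151)
y(D) = -53*D (y(D) = D - 9*D*6 = D - 9*6*D = D - 54*D = -53*D)
-y(l) = -(-53)*151 = -1*(-8003) = 8003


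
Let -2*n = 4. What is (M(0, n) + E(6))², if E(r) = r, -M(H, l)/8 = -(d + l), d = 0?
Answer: 100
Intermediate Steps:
n = -2 (n = -½*4 = -2)
M(H, l) = 8*l (M(H, l) = -(-8)*(0 + l) = -(-8)*l = 8*l)
(M(0, n) + E(6))² = (8*(-2) + 6)² = (-16 + 6)² = (-10)² = 100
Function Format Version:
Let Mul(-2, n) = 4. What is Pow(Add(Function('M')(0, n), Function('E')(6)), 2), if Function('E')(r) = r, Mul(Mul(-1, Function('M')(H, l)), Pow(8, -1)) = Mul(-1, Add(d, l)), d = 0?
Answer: 100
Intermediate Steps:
n = -2 (n = Mul(Rational(-1, 2), 4) = -2)
Function('M')(H, l) = Mul(8, l) (Function('M')(H, l) = Mul(-8, Mul(-1, Add(0, l))) = Mul(-8, Mul(-1, l)) = Mul(8, l))
Pow(Add(Function('M')(0, n), Function('E')(6)), 2) = Pow(Add(Mul(8, -2), 6), 2) = Pow(Add(-16, 6), 2) = Pow(-10, 2) = 100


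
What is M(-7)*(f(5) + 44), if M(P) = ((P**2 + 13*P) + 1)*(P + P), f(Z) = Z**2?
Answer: 39606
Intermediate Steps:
M(P) = 2*P*(1 + P**2 + 13*P) (M(P) = (1 + P**2 + 13*P)*(2*P) = 2*P*(1 + P**2 + 13*P))
M(-7)*(f(5) + 44) = (2*(-7)*(1 + (-7)**2 + 13*(-7)))*(5**2 + 44) = (2*(-7)*(1 + 49 - 91))*(25 + 44) = (2*(-7)*(-41))*69 = 574*69 = 39606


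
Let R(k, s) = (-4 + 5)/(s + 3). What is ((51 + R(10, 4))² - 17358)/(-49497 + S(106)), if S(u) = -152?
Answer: 722378/2432801 ≈ 0.29693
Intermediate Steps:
R(k, s) = 1/(3 + s)
((51 + R(10, 4))² - 17358)/(-49497 + S(106)) = ((51 + 1/(3 + 4))² - 17358)/(-49497 - 152) = ((51 + 1/7)² - 17358)/(-49649) = ((51 + ⅐)² - 17358)*(-1/49649) = ((358/7)² - 17358)*(-1/49649) = (128164/49 - 17358)*(-1/49649) = -722378/49*(-1/49649) = 722378/2432801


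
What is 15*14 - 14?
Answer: 196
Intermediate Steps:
15*14 - 14 = 210 - 14 = 196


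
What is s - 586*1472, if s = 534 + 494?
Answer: -861564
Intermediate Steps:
s = 1028
s - 586*1472 = 1028 - 586*1472 = 1028 - 862592 = -861564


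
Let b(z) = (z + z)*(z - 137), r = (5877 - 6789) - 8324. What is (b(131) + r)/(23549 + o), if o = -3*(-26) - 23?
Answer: -386/843 ≈ -0.45789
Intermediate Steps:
r = -9236 (r = -912 - 8324 = -9236)
o = 55 (o = 78 - 23 = 55)
b(z) = 2*z*(-137 + z) (b(z) = (2*z)*(-137 + z) = 2*z*(-137 + z))
(b(131) + r)/(23549 + o) = (2*131*(-137 + 131) - 9236)/(23549 + 55) = (2*131*(-6) - 9236)/23604 = (-1572 - 9236)*(1/23604) = -10808*1/23604 = -386/843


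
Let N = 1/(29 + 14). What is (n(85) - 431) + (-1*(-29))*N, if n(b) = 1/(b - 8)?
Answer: -1424765/3311 ≈ -430.31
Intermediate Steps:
N = 1/43 ≈ 0.023256
n(b) = 1/(-8 + b)
(n(85) - 431) + (-1*(-29))*N = (1/(-8 + 85) - 431) - 1*(-29)*(1/43) = (1/77 - 431) + 29*(1/43) = (1/77 - 431) + 29/43 = -33186/77 + 29/43 = -1424765/3311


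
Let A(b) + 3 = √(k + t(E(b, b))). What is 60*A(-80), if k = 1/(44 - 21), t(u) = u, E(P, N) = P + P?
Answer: -180 + 60*I*√84617/23 ≈ -180.0 + 758.84*I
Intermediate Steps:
E(P, N) = 2*P
k = 1/23 ≈ 0.043478
A(b) = -3 + √(1/23 + 2*b)
60*A(-80) = 60*(-3 + √(23 + 1058*(-80))/23) = 60*(-3 + √(23 - 84640)/23) = 60*(-3 + √(-84617)/23) = 60*(-3 + (I*√84617)/23) = 60*(-3 + I*√84617/23) = -180 + 60*I*√84617/23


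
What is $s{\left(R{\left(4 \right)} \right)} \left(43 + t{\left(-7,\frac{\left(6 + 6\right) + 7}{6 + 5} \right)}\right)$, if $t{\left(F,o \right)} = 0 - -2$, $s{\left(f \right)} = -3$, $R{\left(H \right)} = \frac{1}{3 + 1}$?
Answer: $-135$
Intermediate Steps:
$R{\left(H \right)} = \frac{1}{4}$
$t{\left(F,o \right)} = 2$ ($t{\left(F,o \right)} = 0 + 2 = 2$)
$s{\left(R{\left(4 \right)} \right)} \left(43 + t{\left(-7,\frac{\left(6 + 6\right) + 7}{6 + 5} \right)}\right) = - 3 \left(43 + 2\right) = \left(-3\right) 45 = -135$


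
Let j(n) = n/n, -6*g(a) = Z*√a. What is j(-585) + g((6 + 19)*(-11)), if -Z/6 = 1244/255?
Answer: 1 + 1244*I*√11/51 ≈ 1.0 + 80.9*I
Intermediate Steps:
Z = -2488/85 (Z = -7464/255 = -6*1244/255 = -2488/85 ≈ -29.271)
g(a) = 1244*√a/255 (g(a) = -(-1244)*√a/255 = 1244*√a/255)
j(n) = 1
j(-585) + g((6 + 19)*(-11)) = 1 + 1244*√((6 + 19)*(-11))/255 = 1 + 1244*√(25*(-11))/255 = 1 + 1244*√(-275)/255 = 1 + 1244*(5*I*√11)/255 = 1 + 1244*I*√11/51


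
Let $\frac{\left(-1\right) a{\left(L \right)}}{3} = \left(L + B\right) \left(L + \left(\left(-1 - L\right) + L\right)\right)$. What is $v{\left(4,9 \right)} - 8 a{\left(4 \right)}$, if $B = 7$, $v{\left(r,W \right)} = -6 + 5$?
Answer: $791$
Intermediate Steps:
$v{\left(r,W \right)} = -1$
$a{\left(L \right)} = - 3 \left(-1 + L\right) \left(7 + L\right)$ ($a{\left(L \right)} = - 3 \left(L + 7\right) \left(L + \left(\left(-1 - L\right) + L\right)\right) = - 3 \left(7 + L\right) \left(L - 1\right) = - 3 \left(7 + L\right) \left(-1 + L\right) = - 3 \left(-1 + L\right) \left(7 + L\right)$)
$v{\left(4,9 \right)} - 8 a{\left(4 \right)} = -1 - 8 \left(21 - 72 - 3 \cdot 4^{2}\right) = -1 - 8 \left(21 - 72 - 48\right) = -1 - -792 = -1 + 792 = 791$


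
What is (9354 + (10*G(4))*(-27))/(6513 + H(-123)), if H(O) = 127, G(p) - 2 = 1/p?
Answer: 17493/13280 ≈ 1.3172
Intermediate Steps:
G(p) = 2 + 1/p
(9354 + (10*G(4))*(-27))/(6513 + H(-123)) = (9354 + (10*(2 + 1/4))*(-27))/(6513 + 127) = (9354 + (10*(2 + 1/4))*(-27))/6640 = (9354 + (10*(9/4))*(-27))*(1/6640) = (9354 + (45/2)*(-27))*(1/6640) = (9354 - 1215/2)*(1/6640) = (17493/2)*(1/6640) = 17493/13280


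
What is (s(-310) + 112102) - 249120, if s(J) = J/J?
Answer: -137017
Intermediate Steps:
s(J) = 1
(s(-310) + 112102) - 249120 = (1 + 112102) - 249120 = 112103 - 249120 = -137017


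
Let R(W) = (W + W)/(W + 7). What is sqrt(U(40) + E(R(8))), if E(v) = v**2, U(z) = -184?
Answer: 2*I*sqrt(10286)/15 ≈ 13.523*I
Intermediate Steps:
R(W) = 2*W/(7 + W) (R(W) = (2*W)/(7 + W) = 2*W/(7 + W))
sqrt(U(40) + E(R(8))) = sqrt(-184 + (2*8/(7 + 8))**2) = sqrt(-184 + (2*8/15)**2) = sqrt(-184 + (2*8*(1/15))**2) = sqrt(-184 + (16/15)**2) = sqrt(-184 + 256/225) = sqrt(-41144/225) = 2*I*sqrt(10286)/15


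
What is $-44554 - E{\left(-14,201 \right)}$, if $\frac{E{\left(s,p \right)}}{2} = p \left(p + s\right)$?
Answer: $-119728$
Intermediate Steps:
$E{\left(s,p \right)} = 2 p \left(p + s\right)$
$-44554 - E{\left(-14,201 \right)} = -44554 - 2 \cdot 201 \left(201 - 14\right) = -44554 - 2 \cdot 201 \cdot 187 = -44554 - 75174 = -119728$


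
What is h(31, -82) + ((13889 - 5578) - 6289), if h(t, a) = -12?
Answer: 2010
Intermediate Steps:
h(31, -82) + ((13889 - 5578) - 6289) = -12 + ((13889 - 5578) - 6289) = -12 + (8311 - 6289) = -12 + 2022 = 2010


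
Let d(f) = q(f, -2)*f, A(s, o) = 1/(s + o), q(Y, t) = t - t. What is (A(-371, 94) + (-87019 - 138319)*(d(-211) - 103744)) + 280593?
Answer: 6475635660004/277 ≈ 2.3378e+10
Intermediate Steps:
q(Y, t) = 0
A(s, o) = 1/(o + s)
d(f) = 0 (d(f) = 0*f = 0)
(A(-371, 94) + (-87019 - 138319)*(d(-211) - 103744)) + 280593 = (1/(94 - 371) + (-87019 - 138319)*(0 - 103744)) + 280593 = (1/(-277) - 225338*(-103744)) + 280593 = (-1/277 + 23377465472) + 280593 = 6475557935743/277 + 280593 = 6475635660004/277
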